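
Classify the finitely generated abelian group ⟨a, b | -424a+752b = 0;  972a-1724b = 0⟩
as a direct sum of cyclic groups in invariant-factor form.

rank_ℚ(R)=2; free=2−2=0
SNF(R) diag = [4, 8] → torsion [4, 8]

Answer: M ≅ ℤ/4 ⊕ ℤ/8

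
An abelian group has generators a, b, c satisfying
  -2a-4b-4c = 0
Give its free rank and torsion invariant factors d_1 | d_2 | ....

rank_ℚ(R)=1; free=3−1=2
SNF(R) diag = [2] → torsion [2]

Answer: M ≅ ℤ^2 ⊕ ℤ/2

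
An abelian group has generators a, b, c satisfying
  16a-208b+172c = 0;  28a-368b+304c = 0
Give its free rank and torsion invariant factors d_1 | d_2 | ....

rank_ℚ(R)=2; free=3−2=1
SNF(R) diag = [4, 4] → torsion [4, 4]

Answer: M ≅ ℤ^1 ⊕ ℤ/4 ⊕ ℤ/4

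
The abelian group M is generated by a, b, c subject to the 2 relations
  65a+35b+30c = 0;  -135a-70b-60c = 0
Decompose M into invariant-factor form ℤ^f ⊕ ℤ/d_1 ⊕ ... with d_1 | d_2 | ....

Answer: M ≅ ℤ^1 ⊕ ℤ/5 ⊕ ℤ/5

Derivation:
rank_ℚ(R)=2; free=3−2=1
SNF(R) diag = [5, 5] → torsion [5, 5]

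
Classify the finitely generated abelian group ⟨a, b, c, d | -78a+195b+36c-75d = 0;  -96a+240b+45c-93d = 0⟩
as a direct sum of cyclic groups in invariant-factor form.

Answer: M ≅ ℤ^2 ⊕ ℤ/3 ⊕ ℤ/9

Derivation:
rank_ℚ(R)=2; free=4−2=2
SNF(R) diag = [3, 9] → torsion [3, 9]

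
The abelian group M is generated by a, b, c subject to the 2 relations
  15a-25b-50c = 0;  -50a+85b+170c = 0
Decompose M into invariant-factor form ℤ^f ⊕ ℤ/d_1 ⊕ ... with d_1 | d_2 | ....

rank_ℚ(R)=2; free=3−2=1
SNF(R) diag = [5, 5] → torsion [5, 5]

Answer: M ≅ ℤ^1 ⊕ ℤ/5 ⊕ ℤ/5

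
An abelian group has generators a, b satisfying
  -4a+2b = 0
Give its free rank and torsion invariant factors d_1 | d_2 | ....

rank_ℚ(R)=1; free=2−1=1
SNF(R) diag = [2] → torsion [2]

Answer: M ≅ ℤ^1 ⊕ ℤ/2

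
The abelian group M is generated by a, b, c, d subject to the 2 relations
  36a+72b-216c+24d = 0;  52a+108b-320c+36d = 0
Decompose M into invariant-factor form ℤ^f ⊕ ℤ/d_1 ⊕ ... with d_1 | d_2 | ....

Answer: M ≅ ℤ^2 ⊕ ℤ/4 ⊕ ℤ/12

Derivation:
rank_ℚ(R)=2; free=4−2=2
SNF(R) diag = [4, 12] → torsion [4, 12]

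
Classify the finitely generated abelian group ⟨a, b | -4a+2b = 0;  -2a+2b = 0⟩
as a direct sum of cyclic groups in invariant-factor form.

rank_ℚ(R)=2; free=2−2=0
SNF(R) diag = [2, 2] → torsion [2, 2]

Answer: M ≅ ℤ/2 ⊕ ℤ/2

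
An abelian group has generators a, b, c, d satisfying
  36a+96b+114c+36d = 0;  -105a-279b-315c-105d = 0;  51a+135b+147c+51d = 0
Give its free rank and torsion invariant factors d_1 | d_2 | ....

rank_ℚ(R)=3; free=4−3=1
SNF(R) diag = [3, 6, 6] → torsion [3, 6, 6]

Answer: M ≅ ℤ^1 ⊕ ℤ/3 ⊕ ℤ/6 ⊕ ℤ/6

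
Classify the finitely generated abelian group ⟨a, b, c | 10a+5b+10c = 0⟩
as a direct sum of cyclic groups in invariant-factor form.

Answer: M ≅ ℤ^2 ⊕ ℤ/5

Derivation:
rank_ℚ(R)=1; free=3−1=2
SNF(R) diag = [5] → torsion [5]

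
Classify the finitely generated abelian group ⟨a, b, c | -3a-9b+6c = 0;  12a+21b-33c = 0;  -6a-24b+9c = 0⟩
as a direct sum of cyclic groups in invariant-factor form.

Answer: M ≅ ℤ/3 ⊕ ℤ/3 ⊕ ℤ/3

Derivation:
rank_ℚ(R)=3; free=3−3=0
SNF(R) diag = [3, 3, 3] → torsion [3, 3, 3]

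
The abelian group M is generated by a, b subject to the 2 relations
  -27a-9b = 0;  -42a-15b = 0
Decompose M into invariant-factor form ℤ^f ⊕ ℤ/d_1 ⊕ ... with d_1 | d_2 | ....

rank_ℚ(R)=2; free=2−2=0
SNF(R) diag = [3, 9] → torsion [3, 9]

Answer: M ≅ ℤ/3 ⊕ ℤ/9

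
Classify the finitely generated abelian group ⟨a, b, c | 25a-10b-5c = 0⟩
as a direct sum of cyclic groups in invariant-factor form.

rank_ℚ(R)=1; free=3−1=2
SNF(R) diag = [5] → torsion [5]

Answer: M ≅ ℤ^2 ⊕ ℤ/5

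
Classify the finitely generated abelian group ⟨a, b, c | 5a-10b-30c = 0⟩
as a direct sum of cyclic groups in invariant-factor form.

rank_ℚ(R)=1; free=3−1=2
SNF(R) diag = [5] → torsion [5]

Answer: M ≅ ℤ^2 ⊕ ℤ/5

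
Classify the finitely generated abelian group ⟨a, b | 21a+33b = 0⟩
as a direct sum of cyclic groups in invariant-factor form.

rank_ℚ(R)=1; free=2−1=1
SNF(R) diag = [3] → torsion [3]

Answer: M ≅ ℤ^1 ⊕ ℤ/3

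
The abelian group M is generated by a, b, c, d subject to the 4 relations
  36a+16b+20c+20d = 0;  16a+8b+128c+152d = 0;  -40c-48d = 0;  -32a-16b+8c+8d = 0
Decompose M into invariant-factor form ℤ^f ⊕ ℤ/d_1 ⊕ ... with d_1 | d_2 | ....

rank_ℚ(R)=4; free=4−4=0
SNF(R) diag = [4, 8, 8, 24] → torsion [4, 8, 8, 24]

Answer: M ≅ ℤ/4 ⊕ ℤ/8 ⊕ ℤ/8 ⊕ ℤ/24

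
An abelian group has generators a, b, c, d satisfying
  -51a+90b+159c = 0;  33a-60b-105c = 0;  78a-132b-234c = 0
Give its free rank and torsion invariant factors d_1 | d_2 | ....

Answer: M ≅ ℤ^1 ⊕ ℤ/3 ⊕ ℤ/6 ⊕ ℤ/12

Derivation:
rank_ℚ(R)=3; free=4−3=1
SNF(R) diag = [3, 6, 12] → torsion [3, 6, 12]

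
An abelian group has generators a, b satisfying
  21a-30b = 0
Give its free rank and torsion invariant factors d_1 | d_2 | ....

rank_ℚ(R)=1; free=2−1=1
SNF(R) diag = [3] → torsion [3]

Answer: M ≅ ℤ^1 ⊕ ℤ/3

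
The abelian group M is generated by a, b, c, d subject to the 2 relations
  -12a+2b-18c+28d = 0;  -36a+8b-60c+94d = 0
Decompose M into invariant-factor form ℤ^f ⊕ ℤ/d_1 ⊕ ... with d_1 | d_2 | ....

rank_ℚ(R)=2; free=4−2=2
SNF(R) diag = [2, 6] → torsion [2, 6]

Answer: M ≅ ℤ^2 ⊕ ℤ/2 ⊕ ℤ/6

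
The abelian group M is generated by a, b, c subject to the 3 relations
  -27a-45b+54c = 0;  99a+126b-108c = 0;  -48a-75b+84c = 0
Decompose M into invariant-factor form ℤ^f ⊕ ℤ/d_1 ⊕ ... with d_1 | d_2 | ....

Answer: M ≅ ℤ/3 ⊕ ℤ/9 ⊕ ℤ/18

Derivation:
rank_ℚ(R)=3; free=3−3=0
SNF(R) diag = [3, 9, 18] → torsion [3, 9, 18]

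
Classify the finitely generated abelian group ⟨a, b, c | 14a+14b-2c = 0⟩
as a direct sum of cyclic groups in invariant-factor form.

Answer: M ≅ ℤ^2 ⊕ ℤ/2

Derivation:
rank_ℚ(R)=1; free=3−1=2
SNF(R) diag = [2] → torsion [2]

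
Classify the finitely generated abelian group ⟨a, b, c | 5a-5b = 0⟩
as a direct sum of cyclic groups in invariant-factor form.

rank_ℚ(R)=1; free=3−1=2
SNF(R) diag = [5] → torsion [5]

Answer: M ≅ ℤ^2 ⊕ ℤ/5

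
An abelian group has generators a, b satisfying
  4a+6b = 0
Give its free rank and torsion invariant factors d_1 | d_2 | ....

rank_ℚ(R)=1; free=2−1=1
SNF(R) diag = [2] → torsion [2]

Answer: M ≅ ℤ^1 ⊕ ℤ/2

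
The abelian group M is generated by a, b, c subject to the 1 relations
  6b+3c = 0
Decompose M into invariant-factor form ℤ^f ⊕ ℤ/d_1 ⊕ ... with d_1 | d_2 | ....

Answer: M ≅ ℤ^2 ⊕ ℤ/3

Derivation:
rank_ℚ(R)=1; free=3−1=2
SNF(R) diag = [3] → torsion [3]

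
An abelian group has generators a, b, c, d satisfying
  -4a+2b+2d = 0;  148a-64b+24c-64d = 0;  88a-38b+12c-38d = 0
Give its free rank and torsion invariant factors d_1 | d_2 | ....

Answer: M ≅ ℤ^1 ⊕ ℤ/2 ⊕ ℤ/4 ⊕ ℤ/12

Derivation:
rank_ℚ(R)=3; free=4−3=1
SNF(R) diag = [2, 4, 12] → torsion [2, 4, 12]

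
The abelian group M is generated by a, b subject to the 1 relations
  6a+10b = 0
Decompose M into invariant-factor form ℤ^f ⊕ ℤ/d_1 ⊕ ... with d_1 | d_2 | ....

rank_ℚ(R)=1; free=2−1=1
SNF(R) diag = [2] → torsion [2]

Answer: M ≅ ℤ^1 ⊕ ℤ/2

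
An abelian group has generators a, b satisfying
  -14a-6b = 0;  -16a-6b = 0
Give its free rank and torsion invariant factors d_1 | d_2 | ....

Answer: M ≅ ℤ/2 ⊕ ℤ/6

Derivation:
rank_ℚ(R)=2; free=2−2=0
SNF(R) diag = [2, 6] → torsion [2, 6]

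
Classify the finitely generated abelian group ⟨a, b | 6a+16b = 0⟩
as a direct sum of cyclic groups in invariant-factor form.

rank_ℚ(R)=1; free=2−1=1
SNF(R) diag = [2] → torsion [2]

Answer: M ≅ ℤ^1 ⊕ ℤ/2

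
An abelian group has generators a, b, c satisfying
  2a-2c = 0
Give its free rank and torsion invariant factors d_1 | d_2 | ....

rank_ℚ(R)=1; free=3−1=2
SNF(R) diag = [2] → torsion [2]

Answer: M ≅ ℤ^2 ⊕ ℤ/2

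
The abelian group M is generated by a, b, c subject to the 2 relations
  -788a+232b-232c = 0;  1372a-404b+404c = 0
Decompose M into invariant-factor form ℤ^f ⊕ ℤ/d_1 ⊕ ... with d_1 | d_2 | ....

Answer: M ≅ ℤ^1 ⊕ ℤ/4 ⊕ ℤ/12

Derivation:
rank_ℚ(R)=2; free=3−2=1
SNF(R) diag = [4, 12] → torsion [4, 12]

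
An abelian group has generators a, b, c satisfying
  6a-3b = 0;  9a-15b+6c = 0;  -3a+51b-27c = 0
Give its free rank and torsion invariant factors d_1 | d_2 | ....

Answer: M ≅ ℤ/3 ⊕ ℤ/3 ⊕ ℤ/9

Derivation:
rank_ℚ(R)=3; free=3−3=0
SNF(R) diag = [3, 3, 9] → torsion [3, 3, 9]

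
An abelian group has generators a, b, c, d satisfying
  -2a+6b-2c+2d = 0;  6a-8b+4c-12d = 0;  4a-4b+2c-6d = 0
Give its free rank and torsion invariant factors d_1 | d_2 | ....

Answer: M ≅ ℤ^1 ⊕ ℤ/2 ⊕ ℤ/2 ⊕ ℤ/2

Derivation:
rank_ℚ(R)=3; free=4−3=1
SNF(R) diag = [2, 2, 2] → torsion [2, 2, 2]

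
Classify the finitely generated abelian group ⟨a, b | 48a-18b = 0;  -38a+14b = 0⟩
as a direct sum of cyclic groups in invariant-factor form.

Answer: M ≅ ℤ/2 ⊕ ℤ/6

Derivation:
rank_ℚ(R)=2; free=2−2=0
SNF(R) diag = [2, 6] → torsion [2, 6]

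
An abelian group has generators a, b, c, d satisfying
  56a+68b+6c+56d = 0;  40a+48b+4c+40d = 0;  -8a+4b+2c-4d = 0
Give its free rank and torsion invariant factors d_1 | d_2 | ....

Answer: M ≅ ℤ^1 ⊕ ℤ/2 ⊕ ℤ/4 ⊕ ℤ/8

Derivation:
rank_ℚ(R)=3; free=4−3=1
SNF(R) diag = [2, 4, 8] → torsion [2, 4, 8]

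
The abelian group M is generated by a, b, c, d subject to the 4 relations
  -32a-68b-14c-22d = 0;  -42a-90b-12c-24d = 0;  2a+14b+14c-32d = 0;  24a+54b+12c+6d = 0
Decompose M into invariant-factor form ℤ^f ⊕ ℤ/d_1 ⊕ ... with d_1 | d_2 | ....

Answer: M ≅ ℤ/2 ⊕ ℤ/6 ⊕ ℤ/6 ⊕ ℤ/18

Derivation:
rank_ℚ(R)=4; free=4−4=0
SNF(R) diag = [2, 6, 6, 18] → torsion [2, 6, 6, 18]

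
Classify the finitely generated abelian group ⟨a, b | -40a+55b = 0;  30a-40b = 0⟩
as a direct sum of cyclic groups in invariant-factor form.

Answer: M ≅ ℤ/5 ⊕ ℤ/10

Derivation:
rank_ℚ(R)=2; free=2−2=0
SNF(R) diag = [5, 10] → torsion [5, 10]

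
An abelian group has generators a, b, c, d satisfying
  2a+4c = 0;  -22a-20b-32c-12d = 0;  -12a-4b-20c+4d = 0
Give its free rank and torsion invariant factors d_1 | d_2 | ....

Answer: M ≅ ℤ^1 ⊕ ℤ/2 ⊕ ℤ/4 ⊕ ℤ/8

Derivation:
rank_ℚ(R)=3; free=4−3=1
SNF(R) diag = [2, 4, 8] → torsion [2, 4, 8]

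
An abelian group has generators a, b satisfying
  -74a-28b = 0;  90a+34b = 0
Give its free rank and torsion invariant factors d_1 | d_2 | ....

Answer: M ≅ ℤ/2 ⊕ ℤ/2

Derivation:
rank_ℚ(R)=2; free=2−2=0
SNF(R) diag = [2, 2] → torsion [2, 2]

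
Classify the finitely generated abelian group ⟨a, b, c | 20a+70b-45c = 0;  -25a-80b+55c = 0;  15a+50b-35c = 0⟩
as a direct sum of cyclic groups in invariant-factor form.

Answer: M ≅ ℤ/5 ⊕ ℤ/5 ⊕ ℤ/10

Derivation:
rank_ℚ(R)=3; free=3−3=0
SNF(R) diag = [5, 5, 10] → torsion [5, 5, 10]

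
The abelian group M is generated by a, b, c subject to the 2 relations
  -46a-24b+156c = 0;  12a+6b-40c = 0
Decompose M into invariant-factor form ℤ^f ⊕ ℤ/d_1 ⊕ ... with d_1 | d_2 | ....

rank_ℚ(R)=2; free=3−2=1
SNF(R) diag = [2, 2] → torsion [2, 2]

Answer: M ≅ ℤ^1 ⊕ ℤ/2 ⊕ ℤ/2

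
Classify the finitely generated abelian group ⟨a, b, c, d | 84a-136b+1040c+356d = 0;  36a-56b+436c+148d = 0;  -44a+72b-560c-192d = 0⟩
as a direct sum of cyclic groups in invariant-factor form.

rank_ℚ(R)=3; free=4−3=1
SNF(R) diag = [4, 4, 12] → torsion [4, 4, 12]

Answer: M ≅ ℤ^1 ⊕ ℤ/4 ⊕ ℤ/4 ⊕ ℤ/12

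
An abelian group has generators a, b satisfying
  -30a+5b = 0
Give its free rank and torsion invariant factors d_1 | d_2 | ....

Answer: M ≅ ℤ^1 ⊕ ℤ/5

Derivation:
rank_ℚ(R)=1; free=2−1=1
SNF(R) diag = [5] → torsion [5]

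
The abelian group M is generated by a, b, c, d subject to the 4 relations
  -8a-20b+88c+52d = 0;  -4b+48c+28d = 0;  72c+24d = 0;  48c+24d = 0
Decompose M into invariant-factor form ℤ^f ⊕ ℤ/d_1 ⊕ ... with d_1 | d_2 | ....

Answer: M ≅ ℤ/4 ⊕ ℤ/8 ⊕ ℤ/24 ⊕ ℤ/24

Derivation:
rank_ℚ(R)=4; free=4−4=0
SNF(R) diag = [4, 8, 24, 24] → torsion [4, 8, 24, 24]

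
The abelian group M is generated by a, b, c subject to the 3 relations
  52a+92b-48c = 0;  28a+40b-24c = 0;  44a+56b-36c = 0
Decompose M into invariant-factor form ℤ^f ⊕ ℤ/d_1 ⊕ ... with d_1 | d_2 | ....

Answer: M ≅ ℤ/4 ⊕ ℤ/4 ⊕ ℤ/12

Derivation:
rank_ℚ(R)=3; free=3−3=0
SNF(R) diag = [4, 4, 12] → torsion [4, 4, 12]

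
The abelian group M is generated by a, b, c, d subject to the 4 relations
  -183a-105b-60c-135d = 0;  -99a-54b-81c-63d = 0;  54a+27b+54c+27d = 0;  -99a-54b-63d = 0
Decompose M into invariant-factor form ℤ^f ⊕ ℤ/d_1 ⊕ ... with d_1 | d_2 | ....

rank_ℚ(R)=4; free=4−4=0
SNF(R) diag = [3, 9, 27, 81] → torsion [3, 9, 27, 81]

Answer: M ≅ ℤ/3 ⊕ ℤ/9 ⊕ ℤ/27 ⊕ ℤ/81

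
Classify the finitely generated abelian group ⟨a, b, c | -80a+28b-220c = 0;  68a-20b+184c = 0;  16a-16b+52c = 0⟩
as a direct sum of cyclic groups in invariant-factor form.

rank_ℚ(R)=3; free=3−3=0
SNF(R) diag = [4, 4, 4] → torsion [4, 4, 4]

Answer: M ≅ ℤ/4 ⊕ ℤ/4 ⊕ ℤ/4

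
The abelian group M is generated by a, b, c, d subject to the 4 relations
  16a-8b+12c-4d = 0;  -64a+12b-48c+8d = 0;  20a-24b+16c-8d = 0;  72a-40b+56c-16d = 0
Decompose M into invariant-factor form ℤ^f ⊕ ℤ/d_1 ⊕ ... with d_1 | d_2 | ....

rank_ℚ(R)=4; free=4−4=0
SNF(R) diag = [4, 4, 4, 8] → torsion [4, 4, 4, 8]

Answer: M ≅ ℤ/4 ⊕ ℤ/4 ⊕ ℤ/4 ⊕ ℤ/8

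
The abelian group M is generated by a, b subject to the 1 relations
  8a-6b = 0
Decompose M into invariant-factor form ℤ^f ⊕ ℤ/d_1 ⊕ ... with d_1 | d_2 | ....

rank_ℚ(R)=1; free=2−1=1
SNF(R) diag = [2] → torsion [2]

Answer: M ≅ ℤ^1 ⊕ ℤ/2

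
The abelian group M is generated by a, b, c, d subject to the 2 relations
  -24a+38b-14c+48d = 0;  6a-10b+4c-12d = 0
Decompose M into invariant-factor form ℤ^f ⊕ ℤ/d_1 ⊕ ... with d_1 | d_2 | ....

Answer: M ≅ ℤ^2 ⊕ ℤ/2 ⊕ ℤ/6

Derivation:
rank_ℚ(R)=2; free=4−2=2
SNF(R) diag = [2, 6] → torsion [2, 6]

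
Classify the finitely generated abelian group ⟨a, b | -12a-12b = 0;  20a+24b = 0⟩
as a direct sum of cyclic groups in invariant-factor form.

rank_ℚ(R)=2; free=2−2=0
SNF(R) diag = [4, 12] → torsion [4, 12]

Answer: M ≅ ℤ/4 ⊕ ℤ/12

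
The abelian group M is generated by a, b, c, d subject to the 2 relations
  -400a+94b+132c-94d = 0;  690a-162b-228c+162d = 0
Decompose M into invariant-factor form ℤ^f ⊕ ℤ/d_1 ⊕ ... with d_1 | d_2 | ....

rank_ℚ(R)=2; free=4−2=2
SNF(R) diag = [2, 6] → torsion [2, 6]

Answer: M ≅ ℤ^2 ⊕ ℤ/2 ⊕ ℤ/6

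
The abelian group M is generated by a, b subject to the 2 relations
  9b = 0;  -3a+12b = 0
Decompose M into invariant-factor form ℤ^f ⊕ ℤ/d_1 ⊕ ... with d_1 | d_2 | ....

Answer: M ≅ ℤ/3 ⊕ ℤ/9

Derivation:
rank_ℚ(R)=2; free=2−2=0
SNF(R) diag = [3, 9] → torsion [3, 9]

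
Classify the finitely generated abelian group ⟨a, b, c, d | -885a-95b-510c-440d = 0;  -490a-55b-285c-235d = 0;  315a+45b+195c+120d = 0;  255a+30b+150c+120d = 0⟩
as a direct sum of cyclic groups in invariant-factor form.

rank_ℚ(R)=4; free=4−4=0
SNF(R) diag = [5, 5, 15, 15] → torsion [5, 5, 15, 15]

Answer: M ≅ ℤ/5 ⊕ ℤ/5 ⊕ ℤ/15 ⊕ ℤ/15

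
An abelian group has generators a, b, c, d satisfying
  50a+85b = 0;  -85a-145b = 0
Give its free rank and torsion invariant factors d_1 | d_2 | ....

rank_ℚ(R)=2; free=4−2=2
SNF(R) diag = [5, 5] → torsion [5, 5]

Answer: M ≅ ℤ^2 ⊕ ℤ/5 ⊕ ℤ/5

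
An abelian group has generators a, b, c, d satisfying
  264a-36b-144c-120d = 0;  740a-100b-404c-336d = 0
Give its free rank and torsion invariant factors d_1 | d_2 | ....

Answer: M ≅ ℤ^2 ⊕ ℤ/4 ⊕ ℤ/12

Derivation:
rank_ℚ(R)=2; free=4−2=2
SNF(R) diag = [4, 12] → torsion [4, 12]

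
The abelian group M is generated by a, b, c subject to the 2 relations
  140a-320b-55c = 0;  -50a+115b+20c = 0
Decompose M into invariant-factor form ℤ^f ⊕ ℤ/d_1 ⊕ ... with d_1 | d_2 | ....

Answer: M ≅ ℤ^1 ⊕ ℤ/5 ⊕ ℤ/5

Derivation:
rank_ℚ(R)=2; free=3−2=1
SNF(R) diag = [5, 5] → torsion [5, 5]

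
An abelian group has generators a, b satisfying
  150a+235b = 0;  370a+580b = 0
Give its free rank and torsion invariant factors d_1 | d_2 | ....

rank_ℚ(R)=2; free=2−2=0
SNF(R) diag = [5, 10] → torsion [5, 10]

Answer: M ≅ ℤ/5 ⊕ ℤ/10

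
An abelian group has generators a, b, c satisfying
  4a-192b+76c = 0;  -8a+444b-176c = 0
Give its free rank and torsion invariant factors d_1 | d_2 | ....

rank_ℚ(R)=2; free=3−2=1
SNF(R) diag = [4, 12] → torsion [4, 12]

Answer: M ≅ ℤ^1 ⊕ ℤ/4 ⊕ ℤ/12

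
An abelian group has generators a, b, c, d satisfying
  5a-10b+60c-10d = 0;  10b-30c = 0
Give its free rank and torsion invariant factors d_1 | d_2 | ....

Answer: M ≅ ℤ^2 ⊕ ℤ/5 ⊕ ℤ/10

Derivation:
rank_ℚ(R)=2; free=4−2=2
SNF(R) diag = [5, 10] → torsion [5, 10]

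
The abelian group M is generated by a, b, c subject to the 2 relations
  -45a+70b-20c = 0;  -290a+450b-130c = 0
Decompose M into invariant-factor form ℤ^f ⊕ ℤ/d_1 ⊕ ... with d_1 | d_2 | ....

Answer: M ≅ ℤ^1 ⊕ ℤ/5 ⊕ ℤ/10

Derivation:
rank_ℚ(R)=2; free=3−2=1
SNF(R) diag = [5, 10] → torsion [5, 10]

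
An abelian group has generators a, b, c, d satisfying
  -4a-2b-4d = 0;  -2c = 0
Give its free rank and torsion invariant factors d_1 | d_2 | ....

Answer: M ≅ ℤ^2 ⊕ ℤ/2 ⊕ ℤ/2

Derivation:
rank_ℚ(R)=2; free=4−2=2
SNF(R) diag = [2, 2] → torsion [2, 2]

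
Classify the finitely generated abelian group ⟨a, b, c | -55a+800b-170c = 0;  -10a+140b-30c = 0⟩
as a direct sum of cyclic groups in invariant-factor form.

Answer: M ≅ ℤ^1 ⊕ ℤ/5 ⊕ ℤ/10

Derivation:
rank_ℚ(R)=2; free=3−2=1
SNF(R) diag = [5, 10] → torsion [5, 10]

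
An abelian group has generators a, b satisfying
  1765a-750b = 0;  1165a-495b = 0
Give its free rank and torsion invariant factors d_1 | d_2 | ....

Answer: M ≅ ℤ/5 ⊕ ℤ/15

Derivation:
rank_ℚ(R)=2; free=2−2=0
SNF(R) diag = [5, 15] → torsion [5, 15]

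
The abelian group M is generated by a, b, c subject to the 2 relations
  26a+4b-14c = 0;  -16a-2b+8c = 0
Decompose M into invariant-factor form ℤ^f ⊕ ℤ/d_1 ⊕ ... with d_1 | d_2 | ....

Answer: M ≅ ℤ^1 ⊕ ℤ/2 ⊕ ℤ/2

Derivation:
rank_ℚ(R)=2; free=3−2=1
SNF(R) diag = [2, 2] → torsion [2, 2]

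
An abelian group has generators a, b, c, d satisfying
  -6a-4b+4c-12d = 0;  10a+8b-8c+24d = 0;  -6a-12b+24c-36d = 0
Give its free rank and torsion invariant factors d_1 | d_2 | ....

Answer: M ≅ ℤ^1 ⊕ ℤ/2 ⊕ ℤ/4 ⊕ ℤ/12

Derivation:
rank_ℚ(R)=3; free=4−3=1
SNF(R) diag = [2, 4, 12] → torsion [2, 4, 12]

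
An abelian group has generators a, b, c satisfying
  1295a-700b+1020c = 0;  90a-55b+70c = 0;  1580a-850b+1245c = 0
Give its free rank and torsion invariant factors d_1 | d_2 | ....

Answer: M ≅ ℤ/5 ⊕ ℤ/5 ⊕ ℤ/15

Derivation:
rank_ℚ(R)=3; free=3−3=0
SNF(R) diag = [5, 5, 15] → torsion [5, 5, 15]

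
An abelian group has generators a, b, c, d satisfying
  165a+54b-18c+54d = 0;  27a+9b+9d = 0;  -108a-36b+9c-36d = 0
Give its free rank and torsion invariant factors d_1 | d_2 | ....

rank_ℚ(R)=3; free=4−3=1
SNF(R) diag = [3, 9, 9] → torsion [3, 9, 9]

Answer: M ≅ ℤ^1 ⊕ ℤ/3 ⊕ ℤ/9 ⊕ ℤ/9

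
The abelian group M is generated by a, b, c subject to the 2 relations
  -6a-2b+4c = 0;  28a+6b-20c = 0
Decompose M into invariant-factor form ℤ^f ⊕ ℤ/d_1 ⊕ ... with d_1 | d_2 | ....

Answer: M ≅ ℤ^1 ⊕ ℤ/2 ⊕ ℤ/2

Derivation:
rank_ℚ(R)=2; free=3−2=1
SNF(R) diag = [2, 2] → torsion [2, 2]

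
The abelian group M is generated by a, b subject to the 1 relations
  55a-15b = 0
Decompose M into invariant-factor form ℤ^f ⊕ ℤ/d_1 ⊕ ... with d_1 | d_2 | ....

rank_ℚ(R)=1; free=2−1=1
SNF(R) diag = [5] → torsion [5]

Answer: M ≅ ℤ^1 ⊕ ℤ/5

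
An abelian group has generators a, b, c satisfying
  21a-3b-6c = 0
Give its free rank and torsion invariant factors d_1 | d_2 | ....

Answer: M ≅ ℤ^2 ⊕ ℤ/3

Derivation:
rank_ℚ(R)=1; free=3−1=2
SNF(R) diag = [3] → torsion [3]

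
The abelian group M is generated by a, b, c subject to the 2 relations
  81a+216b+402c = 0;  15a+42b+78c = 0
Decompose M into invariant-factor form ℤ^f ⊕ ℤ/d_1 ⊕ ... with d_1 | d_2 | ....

rank_ℚ(R)=2; free=3−2=1
SNF(R) diag = [3, 6] → torsion [3, 6]

Answer: M ≅ ℤ^1 ⊕ ℤ/3 ⊕ ℤ/6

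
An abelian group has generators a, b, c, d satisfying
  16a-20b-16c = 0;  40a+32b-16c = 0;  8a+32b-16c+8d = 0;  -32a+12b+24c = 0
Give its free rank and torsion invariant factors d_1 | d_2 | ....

Answer: M ≅ ℤ/4 ⊕ ℤ/8 ⊕ ℤ/8 ⊕ ℤ/8

Derivation:
rank_ℚ(R)=4; free=4−4=0
SNF(R) diag = [4, 8, 8, 8] → torsion [4, 8, 8, 8]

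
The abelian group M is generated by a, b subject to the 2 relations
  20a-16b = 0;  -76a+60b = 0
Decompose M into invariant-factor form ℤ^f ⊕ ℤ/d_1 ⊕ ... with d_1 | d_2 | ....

Answer: M ≅ ℤ/4 ⊕ ℤ/4

Derivation:
rank_ℚ(R)=2; free=2−2=0
SNF(R) diag = [4, 4] → torsion [4, 4]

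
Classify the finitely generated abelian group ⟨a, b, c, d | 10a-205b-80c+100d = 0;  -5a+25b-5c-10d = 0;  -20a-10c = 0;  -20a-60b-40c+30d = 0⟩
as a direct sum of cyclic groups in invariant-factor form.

rank_ℚ(R)=4; free=4−4=0
SNF(R) diag = [5, 5, 10, 30] → torsion [5, 5, 10, 30]

Answer: M ≅ ℤ/5 ⊕ ℤ/5 ⊕ ℤ/10 ⊕ ℤ/30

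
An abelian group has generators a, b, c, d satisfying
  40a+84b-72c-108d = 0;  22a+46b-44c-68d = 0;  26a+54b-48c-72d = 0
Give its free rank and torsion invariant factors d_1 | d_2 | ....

Answer: M ≅ ℤ^1 ⊕ ℤ/2 ⊕ ℤ/4 ⊕ ℤ/12

Derivation:
rank_ℚ(R)=3; free=4−3=1
SNF(R) diag = [2, 4, 12] → torsion [2, 4, 12]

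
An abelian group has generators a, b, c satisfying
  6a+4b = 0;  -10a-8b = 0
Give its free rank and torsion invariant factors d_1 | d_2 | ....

rank_ℚ(R)=2; free=3−2=1
SNF(R) diag = [2, 4] → torsion [2, 4]

Answer: M ≅ ℤ^1 ⊕ ℤ/2 ⊕ ℤ/4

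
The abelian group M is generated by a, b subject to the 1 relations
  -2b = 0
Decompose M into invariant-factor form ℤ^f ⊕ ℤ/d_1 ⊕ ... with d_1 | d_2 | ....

rank_ℚ(R)=1; free=2−1=1
SNF(R) diag = [2] → torsion [2]

Answer: M ≅ ℤ^1 ⊕ ℤ/2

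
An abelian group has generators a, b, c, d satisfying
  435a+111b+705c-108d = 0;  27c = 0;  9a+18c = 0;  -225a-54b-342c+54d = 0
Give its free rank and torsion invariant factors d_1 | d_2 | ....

rank_ℚ(R)=4; free=4−4=0
SNF(R) diag = [3, 9, 27, 54] → torsion [3, 9, 27, 54]

Answer: M ≅ ℤ/3 ⊕ ℤ/9 ⊕ ℤ/27 ⊕ ℤ/54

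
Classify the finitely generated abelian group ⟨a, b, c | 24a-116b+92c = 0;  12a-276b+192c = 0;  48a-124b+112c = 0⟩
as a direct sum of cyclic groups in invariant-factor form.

Answer: M ≅ ℤ/4 ⊕ ℤ/12 ⊕ ℤ/36

Derivation:
rank_ℚ(R)=3; free=3−3=0
SNF(R) diag = [4, 12, 36] → torsion [4, 12, 36]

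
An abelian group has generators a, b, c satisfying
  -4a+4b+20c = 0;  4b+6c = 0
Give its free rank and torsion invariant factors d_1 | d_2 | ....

rank_ℚ(R)=2; free=3−2=1
SNF(R) diag = [2, 4] → torsion [2, 4]

Answer: M ≅ ℤ^1 ⊕ ℤ/2 ⊕ ℤ/4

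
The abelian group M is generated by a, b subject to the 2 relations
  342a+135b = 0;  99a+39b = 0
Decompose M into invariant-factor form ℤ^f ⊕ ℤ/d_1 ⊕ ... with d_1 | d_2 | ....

Answer: M ≅ ℤ/3 ⊕ ℤ/9

Derivation:
rank_ℚ(R)=2; free=2−2=0
SNF(R) diag = [3, 9] → torsion [3, 9]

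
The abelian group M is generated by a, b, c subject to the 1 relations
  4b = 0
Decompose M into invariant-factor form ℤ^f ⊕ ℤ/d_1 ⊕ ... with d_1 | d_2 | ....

rank_ℚ(R)=1; free=3−1=2
SNF(R) diag = [4] → torsion [4]

Answer: M ≅ ℤ^2 ⊕ ℤ/4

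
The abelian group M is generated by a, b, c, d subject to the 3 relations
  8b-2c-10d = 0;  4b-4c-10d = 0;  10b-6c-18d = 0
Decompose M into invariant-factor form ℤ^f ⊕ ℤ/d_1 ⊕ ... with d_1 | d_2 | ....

Answer: M ≅ ℤ^1 ⊕ ℤ/2 ⊕ ℤ/2 ⊕ ℤ/2

Derivation:
rank_ℚ(R)=3; free=4−3=1
SNF(R) diag = [2, 2, 2] → torsion [2, 2, 2]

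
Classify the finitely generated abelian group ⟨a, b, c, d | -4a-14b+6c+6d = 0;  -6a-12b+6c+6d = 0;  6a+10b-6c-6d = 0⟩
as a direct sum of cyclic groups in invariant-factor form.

rank_ℚ(R)=3; free=4−3=1
SNF(R) diag = [2, 2, 6] → torsion [2, 2, 6]

Answer: M ≅ ℤ^1 ⊕ ℤ/2 ⊕ ℤ/2 ⊕ ℤ/6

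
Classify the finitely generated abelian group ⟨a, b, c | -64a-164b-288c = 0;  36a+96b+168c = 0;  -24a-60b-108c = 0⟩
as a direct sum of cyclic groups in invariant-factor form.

rank_ℚ(R)=3; free=3−3=0
SNF(R) diag = [4, 12, 12] → torsion [4, 12, 12]

Answer: M ≅ ℤ/4 ⊕ ℤ/12 ⊕ ℤ/12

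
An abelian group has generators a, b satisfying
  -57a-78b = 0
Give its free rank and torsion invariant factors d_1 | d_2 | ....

rank_ℚ(R)=1; free=2−1=1
SNF(R) diag = [3] → torsion [3]

Answer: M ≅ ℤ^1 ⊕ ℤ/3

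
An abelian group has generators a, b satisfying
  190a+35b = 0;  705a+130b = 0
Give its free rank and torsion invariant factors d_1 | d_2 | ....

rank_ℚ(R)=2; free=2−2=0
SNF(R) diag = [5, 5] → torsion [5, 5]

Answer: M ≅ ℤ/5 ⊕ ℤ/5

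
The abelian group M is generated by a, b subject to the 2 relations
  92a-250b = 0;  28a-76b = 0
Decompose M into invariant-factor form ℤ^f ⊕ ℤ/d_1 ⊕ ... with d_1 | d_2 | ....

rank_ℚ(R)=2; free=2−2=0
SNF(R) diag = [2, 4] → torsion [2, 4]

Answer: M ≅ ℤ/2 ⊕ ℤ/4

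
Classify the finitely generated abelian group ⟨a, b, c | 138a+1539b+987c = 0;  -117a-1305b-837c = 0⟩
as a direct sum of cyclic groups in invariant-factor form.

Answer: M ≅ ℤ^1 ⊕ ℤ/3 ⊕ ℤ/9

Derivation:
rank_ℚ(R)=2; free=3−2=1
SNF(R) diag = [3, 9] → torsion [3, 9]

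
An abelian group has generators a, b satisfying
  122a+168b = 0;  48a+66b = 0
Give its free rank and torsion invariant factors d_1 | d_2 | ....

Answer: M ≅ ℤ/2 ⊕ ℤ/6

Derivation:
rank_ℚ(R)=2; free=2−2=0
SNF(R) diag = [2, 6] → torsion [2, 6]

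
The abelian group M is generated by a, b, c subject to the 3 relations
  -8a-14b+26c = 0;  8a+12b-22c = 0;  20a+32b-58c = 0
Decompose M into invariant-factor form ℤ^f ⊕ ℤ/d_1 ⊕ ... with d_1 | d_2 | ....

Answer: M ≅ ℤ/2 ⊕ ℤ/2 ⊕ ℤ/4

Derivation:
rank_ℚ(R)=3; free=3−3=0
SNF(R) diag = [2, 2, 4] → torsion [2, 2, 4]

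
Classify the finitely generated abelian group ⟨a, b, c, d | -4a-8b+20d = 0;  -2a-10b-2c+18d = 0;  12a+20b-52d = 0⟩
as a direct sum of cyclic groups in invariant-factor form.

rank_ℚ(R)=3; free=4−3=1
SNF(R) diag = [2, 4, 4] → torsion [2, 4, 4]

Answer: M ≅ ℤ^1 ⊕ ℤ/2 ⊕ ℤ/4 ⊕ ℤ/4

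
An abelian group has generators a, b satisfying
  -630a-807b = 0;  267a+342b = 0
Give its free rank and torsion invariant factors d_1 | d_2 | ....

Answer: M ≅ ℤ/3 ⊕ ℤ/3

Derivation:
rank_ℚ(R)=2; free=2−2=0
SNF(R) diag = [3, 3] → torsion [3, 3]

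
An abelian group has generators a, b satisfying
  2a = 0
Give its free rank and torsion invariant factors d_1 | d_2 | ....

Answer: M ≅ ℤ^1 ⊕ ℤ/2

Derivation:
rank_ℚ(R)=1; free=2−1=1
SNF(R) diag = [2] → torsion [2]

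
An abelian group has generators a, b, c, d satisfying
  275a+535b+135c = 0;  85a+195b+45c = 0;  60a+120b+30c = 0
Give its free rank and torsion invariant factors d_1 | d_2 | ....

Answer: M ≅ ℤ^1 ⊕ ℤ/5 ⊕ ℤ/10 ⊕ ℤ/30

Derivation:
rank_ℚ(R)=3; free=4−3=1
SNF(R) diag = [5, 10, 30] → torsion [5, 10, 30]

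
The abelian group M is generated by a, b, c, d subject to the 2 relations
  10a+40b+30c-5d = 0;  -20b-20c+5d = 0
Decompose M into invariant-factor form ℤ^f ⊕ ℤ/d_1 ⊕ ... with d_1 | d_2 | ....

rank_ℚ(R)=2; free=4−2=2
SNF(R) diag = [5, 10] → torsion [5, 10]

Answer: M ≅ ℤ^2 ⊕ ℤ/5 ⊕ ℤ/10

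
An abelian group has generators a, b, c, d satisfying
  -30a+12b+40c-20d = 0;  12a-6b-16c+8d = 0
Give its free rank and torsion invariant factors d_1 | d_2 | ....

Answer: M ≅ ℤ^2 ⊕ ℤ/2 ⊕ ℤ/6

Derivation:
rank_ℚ(R)=2; free=4−2=2
SNF(R) diag = [2, 6] → torsion [2, 6]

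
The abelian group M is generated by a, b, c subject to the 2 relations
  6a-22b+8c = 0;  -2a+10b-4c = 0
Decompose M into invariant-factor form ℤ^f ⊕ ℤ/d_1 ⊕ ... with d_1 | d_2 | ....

rank_ℚ(R)=2; free=3−2=1
SNF(R) diag = [2, 4] → torsion [2, 4]

Answer: M ≅ ℤ^1 ⊕ ℤ/2 ⊕ ℤ/4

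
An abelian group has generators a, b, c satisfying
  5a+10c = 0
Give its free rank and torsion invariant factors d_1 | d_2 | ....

Answer: M ≅ ℤ^2 ⊕ ℤ/5

Derivation:
rank_ℚ(R)=1; free=3−1=2
SNF(R) diag = [5] → torsion [5]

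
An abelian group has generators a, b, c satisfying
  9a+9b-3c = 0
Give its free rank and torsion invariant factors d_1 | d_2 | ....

rank_ℚ(R)=1; free=3−1=2
SNF(R) diag = [3] → torsion [3]

Answer: M ≅ ℤ^2 ⊕ ℤ/3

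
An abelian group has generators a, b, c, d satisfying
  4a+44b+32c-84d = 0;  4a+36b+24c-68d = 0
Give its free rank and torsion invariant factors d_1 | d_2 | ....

rank_ℚ(R)=2; free=4−2=2
SNF(R) diag = [4, 8] → torsion [4, 8]

Answer: M ≅ ℤ^2 ⊕ ℤ/4 ⊕ ℤ/8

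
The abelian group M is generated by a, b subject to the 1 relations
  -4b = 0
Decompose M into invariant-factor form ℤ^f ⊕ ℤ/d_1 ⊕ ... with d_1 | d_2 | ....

Answer: M ≅ ℤ^1 ⊕ ℤ/4

Derivation:
rank_ℚ(R)=1; free=2−1=1
SNF(R) diag = [4] → torsion [4]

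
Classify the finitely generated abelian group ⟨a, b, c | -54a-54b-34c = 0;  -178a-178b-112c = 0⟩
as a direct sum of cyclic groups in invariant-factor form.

rank_ℚ(R)=2; free=3−2=1
SNF(R) diag = [2, 2] → torsion [2, 2]

Answer: M ≅ ℤ^1 ⊕ ℤ/2 ⊕ ℤ/2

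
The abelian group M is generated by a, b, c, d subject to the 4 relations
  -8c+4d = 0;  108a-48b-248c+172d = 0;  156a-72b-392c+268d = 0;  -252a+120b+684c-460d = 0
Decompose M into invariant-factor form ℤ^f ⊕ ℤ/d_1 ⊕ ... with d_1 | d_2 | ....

rank_ℚ(R)=4; free=4−4=0
SNF(R) diag = [4, 4, 12, 24] → torsion [4, 4, 12, 24]

Answer: M ≅ ℤ/4 ⊕ ℤ/4 ⊕ ℤ/12 ⊕ ℤ/24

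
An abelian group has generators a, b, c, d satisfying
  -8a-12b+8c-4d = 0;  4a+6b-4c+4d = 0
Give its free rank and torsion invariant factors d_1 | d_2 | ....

rank_ℚ(R)=2; free=4−2=2
SNF(R) diag = [2, 4] → torsion [2, 4]

Answer: M ≅ ℤ^2 ⊕ ℤ/2 ⊕ ℤ/4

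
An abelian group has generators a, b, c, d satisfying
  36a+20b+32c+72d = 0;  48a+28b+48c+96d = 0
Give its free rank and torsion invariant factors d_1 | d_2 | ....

rank_ℚ(R)=2; free=4−2=2
SNF(R) diag = [4, 4] → torsion [4, 4]

Answer: M ≅ ℤ^2 ⊕ ℤ/4 ⊕ ℤ/4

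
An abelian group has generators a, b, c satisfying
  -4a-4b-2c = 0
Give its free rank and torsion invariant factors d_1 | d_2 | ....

Answer: M ≅ ℤ^2 ⊕ ℤ/2

Derivation:
rank_ℚ(R)=1; free=3−1=2
SNF(R) diag = [2] → torsion [2]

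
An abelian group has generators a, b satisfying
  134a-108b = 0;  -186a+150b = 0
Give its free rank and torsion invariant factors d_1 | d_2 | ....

Answer: M ≅ ℤ/2 ⊕ ℤ/6

Derivation:
rank_ℚ(R)=2; free=2−2=0
SNF(R) diag = [2, 6] → torsion [2, 6]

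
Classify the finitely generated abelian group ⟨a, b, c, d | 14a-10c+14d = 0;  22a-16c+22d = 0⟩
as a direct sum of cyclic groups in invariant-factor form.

rank_ℚ(R)=2; free=4−2=2
SNF(R) diag = [2, 2] → torsion [2, 2]

Answer: M ≅ ℤ^2 ⊕ ℤ/2 ⊕ ℤ/2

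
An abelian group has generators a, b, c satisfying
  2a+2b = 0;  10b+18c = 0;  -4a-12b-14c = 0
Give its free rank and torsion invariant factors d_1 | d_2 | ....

rank_ℚ(R)=3; free=3−3=0
SNF(R) diag = [2, 2, 2] → torsion [2, 2, 2]

Answer: M ≅ ℤ/2 ⊕ ℤ/2 ⊕ ℤ/2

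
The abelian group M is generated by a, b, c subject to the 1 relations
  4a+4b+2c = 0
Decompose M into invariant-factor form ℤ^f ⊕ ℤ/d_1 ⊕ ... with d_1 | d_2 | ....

rank_ℚ(R)=1; free=3−1=2
SNF(R) diag = [2] → torsion [2]

Answer: M ≅ ℤ^2 ⊕ ℤ/2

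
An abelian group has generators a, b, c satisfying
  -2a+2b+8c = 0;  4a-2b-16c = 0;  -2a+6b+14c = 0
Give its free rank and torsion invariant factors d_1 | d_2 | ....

rank_ℚ(R)=3; free=3−3=0
SNF(R) diag = [2, 2, 6] → torsion [2, 2, 6]

Answer: M ≅ ℤ/2 ⊕ ℤ/2 ⊕ ℤ/6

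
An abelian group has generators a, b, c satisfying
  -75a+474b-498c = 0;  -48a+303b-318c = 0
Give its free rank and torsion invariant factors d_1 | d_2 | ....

rank_ℚ(R)=2; free=3−2=1
SNF(R) diag = [3, 9] → torsion [3, 9]

Answer: M ≅ ℤ^1 ⊕ ℤ/3 ⊕ ℤ/9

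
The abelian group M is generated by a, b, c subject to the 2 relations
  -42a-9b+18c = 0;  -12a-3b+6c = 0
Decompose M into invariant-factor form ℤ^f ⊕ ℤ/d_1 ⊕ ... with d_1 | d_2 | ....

Answer: M ≅ ℤ^1 ⊕ ℤ/3 ⊕ ℤ/6

Derivation:
rank_ℚ(R)=2; free=3−2=1
SNF(R) diag = [3, 6] → torsion [3, 6]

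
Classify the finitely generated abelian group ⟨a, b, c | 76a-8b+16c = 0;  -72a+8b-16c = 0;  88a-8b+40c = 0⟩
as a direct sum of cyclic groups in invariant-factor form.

rank_ℚ(R)=3; free=3−3=0
SNF(R) diag = [4, 8, 24] → torsion [4, 8, 24]

Answer: M ≅ ℤ/4 ⊕ ℤ/8 ⊕ ℤ/24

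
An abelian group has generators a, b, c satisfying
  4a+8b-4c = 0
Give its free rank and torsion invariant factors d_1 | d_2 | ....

rank_ℚ(R)=1; free=3−1=2
SNF(R) diag = [4] → torsion [4]

Answer: M ≅ ℤ^2 ⊕ ℤ/4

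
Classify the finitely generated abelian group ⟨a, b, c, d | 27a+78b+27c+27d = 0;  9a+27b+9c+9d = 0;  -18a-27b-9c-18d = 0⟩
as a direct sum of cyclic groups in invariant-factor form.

rank_ℚ(R)=3; free=4−3=1
SNF(R) diag = [3, 9, 9] → torsion [3, 9, 9]

Answer: M ≅ ℤ^1 ⊕ ℤ/3 ⊕ ℤ/9 ⊕ ℤ/9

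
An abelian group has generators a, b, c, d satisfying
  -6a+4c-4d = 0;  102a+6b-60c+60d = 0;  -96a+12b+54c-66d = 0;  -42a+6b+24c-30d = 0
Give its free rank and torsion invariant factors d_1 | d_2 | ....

rank_ℚ(R)=4; free=4−4=0
SNF(R) diag = [2, 6, 6, 6] → torsion [2, 6, 6, 6]

Answer: M ≅ ℤ/2 ⊕ ℤ/6 ⊕ ℤ/6 ⊕ ℤ/6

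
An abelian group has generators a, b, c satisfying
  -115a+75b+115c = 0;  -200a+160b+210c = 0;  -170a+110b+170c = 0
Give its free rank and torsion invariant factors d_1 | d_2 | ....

rank_ℚ(R)=3; free=3−3=0
SNF(R) diag = [5, 10, 20] → torsion [5, 10, 20]

Answer: M ≅ ℤ/5 ⊕ ℤ/10 ⊕ ℤ/20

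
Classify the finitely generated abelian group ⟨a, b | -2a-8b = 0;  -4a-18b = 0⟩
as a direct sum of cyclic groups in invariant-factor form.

Answer: M ≅ ℤ/2 ⊕ ℤ/2

Derivation:
rank_ℚ(R)=2; free=2−2=0
SNF(R) diag = [2, 2] → torsion [2, 2]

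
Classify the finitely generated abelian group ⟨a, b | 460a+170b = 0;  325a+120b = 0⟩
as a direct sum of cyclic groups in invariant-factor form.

Answer: M ≅ ℤ/5 ⊕ ℤ/10

Derivation:
rank_ℚ(R)=2; free=2−2=0
SNF(R) diag = [5, 10] → torsion [5, 10]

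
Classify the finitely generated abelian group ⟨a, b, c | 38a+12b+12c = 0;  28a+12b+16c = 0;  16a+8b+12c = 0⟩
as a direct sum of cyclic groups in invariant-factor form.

Answer: M ≅ ℤ/2 ⊕ ℤ/4 ⊕ ℤ/4

Derivation:
rank_ℚ(R)=3; free=3−3=0
SNF(R) diag = [2, 4, 4] → torsion [2, 4, 4]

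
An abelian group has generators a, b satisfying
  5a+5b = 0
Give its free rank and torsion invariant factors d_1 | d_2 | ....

rank_ℚ(R)=1; free=2−1=1
SNF(R) diag = [5] → torsion [5]

Answer: M ≅ ℤ^1 ⊕ ℤ/5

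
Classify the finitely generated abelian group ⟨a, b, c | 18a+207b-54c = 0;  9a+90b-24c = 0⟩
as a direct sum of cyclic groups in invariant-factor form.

Answer: M ≅ ℤ^1 ⊕ ℤ/3 ⊕ ℤ/9

Derivation:
rank_ℚ(R)=2; free=3−2=1
SNF(R) diag = [3, 9] → torsion [3, 9]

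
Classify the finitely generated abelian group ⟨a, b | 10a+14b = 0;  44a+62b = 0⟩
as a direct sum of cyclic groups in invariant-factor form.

Answer: M ≅ ℤ/2 ⊕ ℤ/2

Derivation:
rank_ℚ(R)=2; free=2−2=0
SNF(R) diag = [2, 2] → torsion [2, 2]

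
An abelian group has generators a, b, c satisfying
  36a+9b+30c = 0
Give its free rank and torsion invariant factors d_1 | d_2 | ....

rank_ℚ(R)=1; free=3−1=2
SNF(R) diag = [3] → torsion [3]

Answer: M ≅ ℤ^2 ⊕ ℤ/3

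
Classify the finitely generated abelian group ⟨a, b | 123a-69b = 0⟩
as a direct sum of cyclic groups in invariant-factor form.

Answer: M ≅ ℤ^1 ⊕ ℤ/3

Derivation:
rank_ℚ(R)=1; free=2−1=1
SNF(R) diag = [3] → torsion [3]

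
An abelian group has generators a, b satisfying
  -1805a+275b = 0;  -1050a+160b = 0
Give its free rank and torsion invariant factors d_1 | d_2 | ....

rank_ℚ(R)=2; free=2−2=0
SNF(R) diag = [5, 10] → torsion [5, 10]

Answer: M ≅ ℤ/5 ⊕ ℤ/10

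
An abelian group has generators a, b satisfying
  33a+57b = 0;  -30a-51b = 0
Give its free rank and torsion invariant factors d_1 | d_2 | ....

Answer: M ≅ ℤ/3 ⊕ ℤ/9

Derivation:
rank_ℚ(R)=2; free=2−2=0
SNF(R) diag = [3, 9] → torsion [3, 9]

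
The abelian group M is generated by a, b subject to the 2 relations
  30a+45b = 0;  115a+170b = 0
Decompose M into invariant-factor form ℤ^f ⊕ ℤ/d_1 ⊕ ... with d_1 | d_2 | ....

rank_ℚ(R)=2; free=2−2=0
SNF(R) diag = [5, 15] → torsion [5, 15]

Answer: M ≅ ℤ/5 ⊕ ℤ/15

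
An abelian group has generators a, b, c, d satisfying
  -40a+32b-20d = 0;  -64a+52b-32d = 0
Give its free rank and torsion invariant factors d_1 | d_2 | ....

Answer: M ≅ ℤ^2 ⊕ ℤ/4 ⊕ ℤ/4

Derivation:
rank_ℚ(R)=2; free=4−2=2
SNF(R) diag = [4, 4] → torsion [4, 4]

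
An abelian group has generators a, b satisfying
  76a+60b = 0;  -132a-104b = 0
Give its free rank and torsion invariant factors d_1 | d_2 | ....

rank_ℚ(R)=2; free=2−2=0
SNF(R) diag = [4, 4] → torsion [4, 4]

Answer: M ≅ ℤ/4 ⊕ ℤ/4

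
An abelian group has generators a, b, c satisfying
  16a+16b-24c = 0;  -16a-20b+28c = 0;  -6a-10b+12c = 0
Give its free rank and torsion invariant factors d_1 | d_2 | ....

rank_ℚ(R)=3; free=3−3=0
SNF(R) diag = [2, 4, 8] → torsion [2, 4, 8]

Answer: M ≅ ℤ/2 ⊕ ℤ/4 ⊕ ℤ/8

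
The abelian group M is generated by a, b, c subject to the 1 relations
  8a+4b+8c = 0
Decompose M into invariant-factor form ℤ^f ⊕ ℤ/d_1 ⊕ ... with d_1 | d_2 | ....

rank_ℚ(R)=1; free=3−1=2
SNF(R) diag = [4] → torsion [4]

Answer: M ≅ ℤ^2 ⊕ ℤ/4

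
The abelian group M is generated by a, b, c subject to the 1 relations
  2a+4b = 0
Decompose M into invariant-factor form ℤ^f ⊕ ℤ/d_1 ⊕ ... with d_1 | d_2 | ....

Answer: M ≅ ℤ^2 ⊕ ℤ/2

Derivation:
rank_ℚ(R)=1; free=3−1=2
SNF(R) diag = [2] → torsion [2]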